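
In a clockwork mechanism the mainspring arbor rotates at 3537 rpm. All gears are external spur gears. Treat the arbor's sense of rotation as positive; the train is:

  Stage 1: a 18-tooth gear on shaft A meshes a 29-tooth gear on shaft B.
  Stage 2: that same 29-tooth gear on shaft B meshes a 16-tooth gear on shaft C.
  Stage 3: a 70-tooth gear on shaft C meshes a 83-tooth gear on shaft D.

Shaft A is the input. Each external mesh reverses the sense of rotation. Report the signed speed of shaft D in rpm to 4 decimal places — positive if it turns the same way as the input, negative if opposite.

Stage 1 [18T→29T]: ω = 3537.0000×18/29 = 2195.3793 rpm, dir flips to −; running = −2195.3793
Stage 2 [29T→16T]: ω = 2195.3793×29/16 = 3979.1250 rpm, dir flips to +; running = +3979.1250
Stage 3 [70T→83T]: ω = 3979.1250×70/83 = 3355.8886 rpm, dir flips to −; running = −3355.8886

-3355.8886 rpm (opposite to input, |ω| = 3355.8886 rpm)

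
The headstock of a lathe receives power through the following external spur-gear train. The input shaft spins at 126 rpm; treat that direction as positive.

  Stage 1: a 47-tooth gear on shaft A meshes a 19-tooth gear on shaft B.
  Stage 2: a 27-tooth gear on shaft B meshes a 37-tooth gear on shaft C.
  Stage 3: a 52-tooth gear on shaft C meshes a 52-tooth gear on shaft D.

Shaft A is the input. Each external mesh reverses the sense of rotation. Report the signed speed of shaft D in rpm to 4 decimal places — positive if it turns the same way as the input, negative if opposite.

-227.4452 rpm (opposite to input, |ω| = 227.4452 rpm)

Stage 1 [47T→19T]: ω = 126.0000×47/19 = 311.6842 rpm, dir flips to −; running = −311.6842
Stage 2 [27T→37T]: ω = 311.6842×27/37 = 227.4452 rpm, dir flips to +; running = +227.4452
Stage 3 [52T→52T]: ω = 227.4452×52/52 = 227.4452 rpm, dir flips to −; running = −227.4452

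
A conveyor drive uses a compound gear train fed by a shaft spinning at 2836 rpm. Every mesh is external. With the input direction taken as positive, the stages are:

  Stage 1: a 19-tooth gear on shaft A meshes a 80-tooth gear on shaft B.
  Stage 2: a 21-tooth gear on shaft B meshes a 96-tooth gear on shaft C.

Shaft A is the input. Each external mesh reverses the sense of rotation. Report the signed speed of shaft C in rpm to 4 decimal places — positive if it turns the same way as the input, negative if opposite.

Stage 1 [19T→80T]: ω = 2836.0000×19/80 = 673.5500 rpm, dir flips to −; running = −673.5500
Stage 2 [21T→96T]: ω = 673.5500×21/96 = 147.3391 rpm, dir flips to +; running = +147.3391

+147.3391 rpm (same as input, |ω| = 147.3391 rpm)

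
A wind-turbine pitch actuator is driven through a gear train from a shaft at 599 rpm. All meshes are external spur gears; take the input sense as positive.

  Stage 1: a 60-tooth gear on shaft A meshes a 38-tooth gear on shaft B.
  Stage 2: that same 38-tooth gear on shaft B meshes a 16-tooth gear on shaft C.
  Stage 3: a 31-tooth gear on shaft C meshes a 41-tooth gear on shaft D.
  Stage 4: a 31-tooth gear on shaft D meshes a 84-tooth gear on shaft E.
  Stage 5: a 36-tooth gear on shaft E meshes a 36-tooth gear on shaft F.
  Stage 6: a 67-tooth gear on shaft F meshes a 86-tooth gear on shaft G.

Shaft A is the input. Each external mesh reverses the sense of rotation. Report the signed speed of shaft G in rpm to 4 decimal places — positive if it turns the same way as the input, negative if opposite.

+488.3090 rpm (same as input, |ω| = 488.3090 rpm)

Stage 1 [60T→38T]: ω = 599.0000×60/38 = 945.7895 rpm, dir flips to −; running = −945.7895
Stage 2 [38T→16T]: ω = 945.7895×38/16 = 2246.2500 rpm, dir flips to +; running = +2246.2500
Stage 3 [31T→41T]: ω = 2246.2500×31/41 = 1698.3841 rpm, dir flips to −; running = −1698.3841
Stage 4 [31T→84T]: ω = 1698.3841×31/84 = 626.7846 rpm, dir flips to +; running = +626.7846
Stage 5 [36T→36T]: ω = 626.7846×36/36 = 626.7846 rpm, dir flips to −; running = −626.7846
Stage 6 [67T→86T]: ω = 626.7846×67/86 = 488.3090 rpm, dir flips to +; running = +488.3090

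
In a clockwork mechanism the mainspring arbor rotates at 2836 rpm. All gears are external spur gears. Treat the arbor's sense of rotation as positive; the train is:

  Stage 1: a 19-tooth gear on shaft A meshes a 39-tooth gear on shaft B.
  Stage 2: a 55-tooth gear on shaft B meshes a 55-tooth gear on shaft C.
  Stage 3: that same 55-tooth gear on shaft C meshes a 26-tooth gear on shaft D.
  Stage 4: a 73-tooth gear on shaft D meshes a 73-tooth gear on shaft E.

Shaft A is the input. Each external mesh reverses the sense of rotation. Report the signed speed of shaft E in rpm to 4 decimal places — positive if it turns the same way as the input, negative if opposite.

+2922.7022 rpm (same as input, |ω| = 2922.7022 rpm)

Stage 1 [19T→39T]: ω = 2836.0000×19/39 = 1381.6410 rpm, dir flips to −; running = −1381.6410
Stage 2 [55T→55T]: ω = 1381.6410×55/55 = 1381.6410 rpm, dir flips to +; running = +1381.6410
Stage 3 [55T→26T]: ω = 1381.6410×55/26 = 2922.7022 rpm, dir flips to −; running = −2922.7022
Stage 4 [73T→73T]: ω = 2922.7022×73/73 = 2922.7022 rpm, dir flips to +; running = +2922.7022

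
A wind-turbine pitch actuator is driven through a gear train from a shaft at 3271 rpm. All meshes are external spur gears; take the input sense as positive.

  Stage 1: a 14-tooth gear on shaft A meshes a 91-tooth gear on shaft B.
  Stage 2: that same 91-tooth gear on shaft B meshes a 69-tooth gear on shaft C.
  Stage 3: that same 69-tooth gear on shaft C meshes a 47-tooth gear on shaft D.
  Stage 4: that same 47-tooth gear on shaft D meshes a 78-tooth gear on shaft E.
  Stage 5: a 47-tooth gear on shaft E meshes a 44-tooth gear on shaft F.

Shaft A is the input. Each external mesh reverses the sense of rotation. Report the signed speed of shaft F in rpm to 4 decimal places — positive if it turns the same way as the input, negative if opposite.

Stage 1 [14T→91T]: ω = 3271.0000×14/91 = 503.2308 rpm, dir flips to −; running = −503.2308
Stage 2 [91T→69T]: ω = 503.2308×91/69 = 663.6812 rpm, dir flips to +; running = +663.6812
Stage 3 [69T→47T]: ω = 663.6812×69/47 = 974.3404 rpm, dir flips to −; running = −974.3404
Stage 4 [47T→78T]: ω = 974.3404×47/78 = 587.1026 rpm, dir flips to +; running = +587.1026
Stage 5 [47T→44T]: ω = 587.1026×47/44 = 627.1323 rpm, dir flips to −; running = −627.1323

-627.1323 rpm (opposite to input, |ω| = 627.1323 rpm)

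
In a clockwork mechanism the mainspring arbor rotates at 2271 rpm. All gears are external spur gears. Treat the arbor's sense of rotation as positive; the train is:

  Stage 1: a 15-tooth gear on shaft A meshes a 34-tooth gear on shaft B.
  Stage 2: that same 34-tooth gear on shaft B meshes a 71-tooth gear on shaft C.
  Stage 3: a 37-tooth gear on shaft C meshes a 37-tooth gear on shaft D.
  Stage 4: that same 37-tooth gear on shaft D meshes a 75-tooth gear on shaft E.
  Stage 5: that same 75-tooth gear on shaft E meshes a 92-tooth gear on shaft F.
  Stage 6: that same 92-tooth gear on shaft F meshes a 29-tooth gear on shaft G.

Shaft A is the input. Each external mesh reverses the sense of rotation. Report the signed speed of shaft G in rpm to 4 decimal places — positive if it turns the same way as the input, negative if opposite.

Stage 1 [15T→34T]: ω = 2271.0000×15/34 = 1001.9118 rpm, dir flips to −; running = −1001.9118
Stage 2 [34T→71T]: ω = 1001.9118×34/71 = 479.7887 rpm, dir flips to +; running = +479.7887
Stage 3 [37T→37T]: ω = 479.7887×37/37 = 479.7887 rpm, dir flips to −; running = −479.7887
Stage 4 [37T→75T]: ω = 479.7887×37/75 = 236.6958 rpm, dir flips to +; running = +236.6958
Stage 5 [75T→92T]: ω = 236.6958×75/92 = 192.9585 rpm, dir flips to −; running = −192.9585
Stage 6 [92T→29T]: ω = 192.9585×92/29 = 612.1442 rpm, dir flips to +; running = +612.1442

+612.1442 rpm (same as input, |ω| = 612.1442 rpm)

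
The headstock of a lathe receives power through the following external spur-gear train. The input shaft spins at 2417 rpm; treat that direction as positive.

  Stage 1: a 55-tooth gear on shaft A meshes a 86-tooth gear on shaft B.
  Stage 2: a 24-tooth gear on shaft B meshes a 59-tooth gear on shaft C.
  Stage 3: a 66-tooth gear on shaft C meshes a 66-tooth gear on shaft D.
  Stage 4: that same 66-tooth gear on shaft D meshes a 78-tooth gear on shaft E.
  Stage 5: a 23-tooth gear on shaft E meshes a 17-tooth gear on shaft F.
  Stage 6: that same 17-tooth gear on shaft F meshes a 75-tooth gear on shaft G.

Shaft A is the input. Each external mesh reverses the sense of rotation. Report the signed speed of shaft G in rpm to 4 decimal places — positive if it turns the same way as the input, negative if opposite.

+163.1609 rpm (same as input, |ω| = 163.1609 rpm)

Stage 1 [55T→86T]: ω = 2417.0000×55/86 = 1545.7558 rpm, dir flips to −; running = −1545.7558
Stage 2 [24T→59T]: ω = 1545.7558×24/59 = 628.7820 rpm, dir flips to +; running = +628.7820
Stage 3 [66T→66T]: ω = 628.7820×66/66 = 628.7820 rpm, dir flips to −; running = −628.7820
Stage 4 [66T→78T]: ω = 628.7820×66/78 = 532.0463 rpm, dir flips to +; running = +532.0463
Stage 5 [23T→17T]: ω = 532.0463×23/17 = 719.8274 rpm, dir flips to −; running = −719.8274
Stage 6 [17T→75T]: ω = 719.8274×17/75 = 163.1609 rpm, dir flips to +; running = +163.1609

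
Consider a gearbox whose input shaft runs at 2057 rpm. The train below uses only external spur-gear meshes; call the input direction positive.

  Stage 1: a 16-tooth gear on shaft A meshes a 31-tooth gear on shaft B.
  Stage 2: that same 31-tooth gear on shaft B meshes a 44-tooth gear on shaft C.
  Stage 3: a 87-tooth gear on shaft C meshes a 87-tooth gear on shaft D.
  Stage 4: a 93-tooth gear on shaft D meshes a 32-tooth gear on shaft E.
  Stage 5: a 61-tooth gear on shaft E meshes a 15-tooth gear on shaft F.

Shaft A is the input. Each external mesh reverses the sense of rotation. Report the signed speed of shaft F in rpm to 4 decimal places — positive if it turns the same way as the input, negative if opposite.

-8840.4250 rpm (opposite to input, |ω| = 8840.4250 rpm)

Stage 1 [16T→31T]: ω = 2057.0000×16/31 = 1061.6774 rpm, dir flips to −; running = −1061.6774
Stage 2 [31T→44T]: ω = 1061.6774×31/44 = 748.0000 rpm, dir flips to +; running = +748.0000
Stage 3 [87T→87T]: ω = 748.0000×87/87 = 748.0000 rpm, dir flips to −; running = −748.0000
Stage 4 [93T→32T]: ω = 748.0000×93/32 = 2173.8750 rpm, dir flips to +; running = +2173.8750
Stage 5 [61T→15T]: ω = 2173.8750×61/15 = 8840.4250 rpm, dir flips to −; running = −8840.4250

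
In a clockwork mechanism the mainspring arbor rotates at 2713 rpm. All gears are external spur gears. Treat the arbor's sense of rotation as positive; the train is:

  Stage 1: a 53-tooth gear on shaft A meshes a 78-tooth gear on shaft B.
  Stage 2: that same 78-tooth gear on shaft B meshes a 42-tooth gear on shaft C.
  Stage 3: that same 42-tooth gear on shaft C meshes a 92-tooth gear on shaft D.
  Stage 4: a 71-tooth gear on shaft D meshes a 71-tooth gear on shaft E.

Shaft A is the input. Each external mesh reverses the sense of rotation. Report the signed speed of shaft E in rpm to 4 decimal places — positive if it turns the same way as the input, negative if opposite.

Stage 1 [53T→78T]: ω = 2713.0000×53/78 = 1843.4487 rpm, dir flips to −; running = −1843.4487
Stage 2 [78T→42T]: ω = 1843.4487×78/42 = 3423.5476 rpm, dir flips to +; running = +3423.5476
Stage 3 [42T→92T]: ω = 3423.5476×42/92 = 1562.9239 rpm, dir flips to −; running = −1562.9239
Stage 4 [71T→71T]: ω = 1562.9239×71/71 = 1562.9239 rpm, dir flips to +; running = +1562.9239

+1562.9239 rpm (same as input, |ω| = 1562.9239 rpm)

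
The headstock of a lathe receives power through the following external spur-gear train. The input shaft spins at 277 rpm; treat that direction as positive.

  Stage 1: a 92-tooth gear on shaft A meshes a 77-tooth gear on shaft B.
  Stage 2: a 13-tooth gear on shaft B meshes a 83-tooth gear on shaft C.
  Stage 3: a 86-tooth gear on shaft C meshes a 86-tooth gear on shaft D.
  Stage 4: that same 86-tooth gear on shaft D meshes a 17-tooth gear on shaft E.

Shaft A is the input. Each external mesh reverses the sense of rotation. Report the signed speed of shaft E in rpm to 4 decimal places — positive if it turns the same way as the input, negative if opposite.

+262.2356 rpm (same as input, |ω| = 262.2356 rpm)

Stage 1 [92T→77T]: ω = 277.0000×92/77 = 330.9610 rpm, dir flips to −; running = −330.9610
Stage 2 [13T→83T]: ω = 330.9610×13/83 = 51.8373 rpm, dir flips to +; running = +51.8373
Stage 3 [86T→86T]: ω = 51.8373×86/86 = 51.8373 rpm, dir flips to −; running = −51.8373
Stage 4 [86T→17T]: ω = 51.8373×86/17 = 262.2356 rpm, dir flips to +; running = +262.2356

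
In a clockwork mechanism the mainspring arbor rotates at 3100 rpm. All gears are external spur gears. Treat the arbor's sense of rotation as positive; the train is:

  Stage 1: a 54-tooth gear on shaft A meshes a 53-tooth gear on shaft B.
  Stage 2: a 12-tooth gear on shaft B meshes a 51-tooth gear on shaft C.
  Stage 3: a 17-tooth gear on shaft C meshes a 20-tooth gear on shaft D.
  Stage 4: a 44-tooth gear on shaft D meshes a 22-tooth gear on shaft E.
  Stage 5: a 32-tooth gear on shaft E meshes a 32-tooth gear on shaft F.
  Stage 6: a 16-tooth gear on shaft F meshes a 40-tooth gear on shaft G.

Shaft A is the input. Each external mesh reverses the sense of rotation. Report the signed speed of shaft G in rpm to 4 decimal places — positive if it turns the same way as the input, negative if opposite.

+505.3585 rpm (same as input, |ω| = 505.3585 rpm)

Stage 1 [54T→53T]: ω = 3100.0000×54/53 = 3158.4906 rpm, dir flips to −; running = −3158.4906
Stage 2 [12T→51T]: ω = 3158.4906×12/51 = 743.1743 rpm, dir flips to +; running = +743.1743
Stage 3 [17T→20T]: ω = 743.1743×17/20 = 631.6981 rpm, dir flips to −; running = −631.6981
Stage 4 [44T→22T]: ω = 631.6981×44/22 = 1263.3962 rpm, dir flips to +; running = +1263.3962
Stage 5 [32T→32T]: ω = 1263.3962×32/32 = 1263.3962 rpm, dir flips to −; running = −1263.3962
Stage 6 [16T→40T]: ω = 1263.3962×16/40 = 505.3585 rpm, dir flips to +; running = +505.3585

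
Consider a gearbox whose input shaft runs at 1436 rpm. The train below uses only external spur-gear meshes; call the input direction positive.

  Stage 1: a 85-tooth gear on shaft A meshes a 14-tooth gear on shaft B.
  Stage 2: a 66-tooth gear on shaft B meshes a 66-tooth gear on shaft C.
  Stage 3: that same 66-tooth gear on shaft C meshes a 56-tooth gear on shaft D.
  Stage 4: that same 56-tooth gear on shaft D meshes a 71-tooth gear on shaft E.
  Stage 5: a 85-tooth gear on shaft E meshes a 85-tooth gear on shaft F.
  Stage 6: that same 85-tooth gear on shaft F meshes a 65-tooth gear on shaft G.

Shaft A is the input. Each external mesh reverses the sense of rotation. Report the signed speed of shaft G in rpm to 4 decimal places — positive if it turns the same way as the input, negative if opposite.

Stage 1 [85T→14T]: ω = 1436.0000×85/14 = 8718.5714 rpm, dir flips to −; running = −8718.5714
Stage 2 [66T→66T]: ω = 8718.5714×66/66 = 8718.5714 rpm, dir flips to +; running = +8718.5714
Stage 3 [66T→56T]: ω = 8718.5714×66/56 = 10275.4592 rpm, dir flips to −; running = −10275.4592
Stage 4 [56T→71T]: ω = 10275.4592×56/71 = 8104.5875 rpm, dir flips to +; running = +8104.5875
Stage 5 [85T→85T]: ω = 8104.5875×85/85 = 8104.5875 rpm, dir flips to −; running = −8104.5875
Stage 6 [85T→65T]: ω = 8104.5875×85/65 = 10598.3068 rpm, dir flips to +; running = +10598.3068

+10598.3068 rpm (same as input, |ω| = 10598.3068 rpm)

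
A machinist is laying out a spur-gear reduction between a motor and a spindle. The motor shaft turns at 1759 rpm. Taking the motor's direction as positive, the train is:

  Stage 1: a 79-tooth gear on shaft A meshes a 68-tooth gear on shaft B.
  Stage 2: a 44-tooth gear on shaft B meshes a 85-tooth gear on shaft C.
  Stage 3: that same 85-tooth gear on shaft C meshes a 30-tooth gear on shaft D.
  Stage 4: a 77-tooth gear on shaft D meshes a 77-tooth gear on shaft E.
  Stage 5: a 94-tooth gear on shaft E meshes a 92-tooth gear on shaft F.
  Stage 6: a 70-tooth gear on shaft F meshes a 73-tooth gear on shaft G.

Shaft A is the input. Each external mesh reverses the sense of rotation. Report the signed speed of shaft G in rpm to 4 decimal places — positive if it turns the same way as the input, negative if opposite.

Stage 1 [79T→68T]: ω = 1759.0000×79/68 = 2043.5441 rpm, dir flips to −; running = −2043.5441
Stage 2 [44T→85T]: ω = 2043.5441×44/85 = 1057.8346 rpm, dir flips to +; running = +1057.8346
Stage 3 [85T→30T]: ω = 1057.8346×85/30 = 2997.1980 rpm, dir flips to −; running = −2997.1980
Stage 4 [77T→77T]: ω = 2997.1980×77/77 = 2997.1980 rpm, dir flips to +; running = +2997.1980
Stage 5 [94T→92T]: ω = 2997.1980×94/92 = 3062.3545 rpm, dir flips to −; running = −3062.3545
Stage 6 [70T→73T]: ω = 3062.3545×70/73 = 2936.5043 rpm, dir flips to +; running = +2936.5043

+2936.5043 rpm (same as input, |ω| = 2936.5043 rpm)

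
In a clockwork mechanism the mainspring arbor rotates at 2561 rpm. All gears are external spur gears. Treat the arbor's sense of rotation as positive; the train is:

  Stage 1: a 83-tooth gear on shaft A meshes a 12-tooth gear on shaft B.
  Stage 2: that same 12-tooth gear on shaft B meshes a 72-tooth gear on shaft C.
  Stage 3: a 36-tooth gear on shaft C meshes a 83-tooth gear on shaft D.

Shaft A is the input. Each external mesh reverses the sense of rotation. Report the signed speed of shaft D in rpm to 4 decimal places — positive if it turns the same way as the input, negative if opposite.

-1280.5000 rpm (opposite to input, |ω| = 1280.5000 rpm)

Stage 1 [83T→12T]: ω = 2561.0000×83/12 = 17713.5833 rpm, dir flips to −; running = −17713.5833
Stage 2 [12T→72T]: ω = 17713.5833×12/72 = 2952.2639 rpm, dir flips to +; running = +2952.2639
Stage 3 [36T→83T]: ω = 2952.2639×36/83 = 1280.5000 rpm, dir flips to −; running = −1280.5000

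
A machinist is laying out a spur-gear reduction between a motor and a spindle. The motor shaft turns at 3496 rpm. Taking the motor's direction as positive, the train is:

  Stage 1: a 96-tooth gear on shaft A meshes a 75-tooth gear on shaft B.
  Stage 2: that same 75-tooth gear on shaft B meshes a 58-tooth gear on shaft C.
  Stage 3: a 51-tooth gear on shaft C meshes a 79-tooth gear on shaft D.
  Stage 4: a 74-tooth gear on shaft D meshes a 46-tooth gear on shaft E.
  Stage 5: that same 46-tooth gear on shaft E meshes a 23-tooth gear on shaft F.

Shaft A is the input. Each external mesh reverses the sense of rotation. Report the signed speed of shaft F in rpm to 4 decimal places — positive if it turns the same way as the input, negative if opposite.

Stage 1 [96T→75T]: ω = 3496.0000×96/75 = 4474.8800 rpm, dir flips to −; running = −4474.8800
Stage 2 [75T→58T]: ω = 4474.8800×75/58 = 5786.4828 rpm, dir flips to +; running = +5786.4828
Stage 3 [51T→79T]: ω = 5786.4828×51/79 = 3735.5775 rpm, dir flips to −; running = −3735.5775
Stage 4 [74T→46T]: ω = 3735.5775×74/46 = 6009.4072 rpm, dir flips to +; running = +6009.4072
Stage 5 [46T→23T]: ω = 6009.4072×46/23 = 12018.8145 rpm, dir flips to −; running = −12018.8145

-12018.8145 rpm (opposite to input, |ω| = 12018.8145 rpm)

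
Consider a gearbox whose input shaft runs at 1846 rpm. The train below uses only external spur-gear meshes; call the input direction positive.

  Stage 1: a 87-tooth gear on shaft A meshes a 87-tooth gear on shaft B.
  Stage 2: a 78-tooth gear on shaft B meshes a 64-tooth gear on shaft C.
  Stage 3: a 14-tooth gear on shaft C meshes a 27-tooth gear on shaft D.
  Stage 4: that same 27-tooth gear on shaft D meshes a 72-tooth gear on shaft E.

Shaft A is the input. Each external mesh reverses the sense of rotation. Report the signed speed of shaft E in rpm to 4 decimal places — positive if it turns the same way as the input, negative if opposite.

Stage 1 [87T→87T]: ω = 1846.0000×87/87 = 1846.0000 rpm, dir flips to −; running = −1846.0000
Stage 2 [78T→64T]: ω = 1846.0000×78/64 = 2249.8125 rpm, dir flips to +; running = +2249.8125
Stage 3 [14T→27T]: ω = 2249.8125×14/27 = 1166.5694 rpm, dir flips to −; running = −1166.5694
Stage 4 [27T→72T]: ω = 1166.5694×27/72 = 437.4635 rpm, dir flips to +; running = +437.4635

+437.4635 rpm (same as input, |ω| = 437.4635 rpm)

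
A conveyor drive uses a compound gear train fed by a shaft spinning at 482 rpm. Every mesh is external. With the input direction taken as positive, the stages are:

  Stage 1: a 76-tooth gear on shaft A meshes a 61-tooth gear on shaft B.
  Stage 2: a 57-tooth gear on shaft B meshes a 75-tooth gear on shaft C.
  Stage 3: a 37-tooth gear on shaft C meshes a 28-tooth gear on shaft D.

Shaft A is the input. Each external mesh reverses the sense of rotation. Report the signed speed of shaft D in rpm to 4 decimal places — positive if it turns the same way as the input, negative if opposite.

-603.0983 rpm (opposite to input, |ω| = 603.0983 rpm)

Stage 1 [76T→61T]: ω = 482.0000×76/61 = 600.5246 rpm, dir flips to −; running = −600.5246
Stage 2 [57T→75T]: ω = 600.5246×57/75 = 456.3987 rpm, dir flips to +; running = +456.3987
Stage 3 [37T→28T]: ω = 456.3987×37/28 = 603.0983 rpm, dir flips to −; running = −603.0983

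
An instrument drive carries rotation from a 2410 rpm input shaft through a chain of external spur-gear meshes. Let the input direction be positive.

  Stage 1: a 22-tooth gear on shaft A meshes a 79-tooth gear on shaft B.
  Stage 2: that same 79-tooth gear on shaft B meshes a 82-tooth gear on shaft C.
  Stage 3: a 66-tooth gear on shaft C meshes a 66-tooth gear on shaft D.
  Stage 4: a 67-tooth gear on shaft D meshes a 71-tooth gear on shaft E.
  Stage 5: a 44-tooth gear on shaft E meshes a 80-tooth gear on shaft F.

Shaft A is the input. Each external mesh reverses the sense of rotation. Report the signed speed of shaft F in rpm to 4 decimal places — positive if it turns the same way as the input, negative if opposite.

Stage 1 [22T→79T]: ω = 2410.0000×22/79 = 671.1392 rpm, dir flips to −; running = −671.1392
Stage 2 [79T→82T]: ω = 671.1392×79/82 = 646.5854 rpm, dir flips to +; running = +646.5854
Stage 3 [66T→66T]: ω = 646.5854×66/66 = 646.5854 rpm, dir flips to −; running = −646.5854
Stage 4 [67T→71T]: ω = 646.5854×67/71 = 610.1580 rpm, dir flips to +; running = +610.1580
Stage 5 [44T→80T]: ω = 610.1580×44/80 = 335.5869 rpm, dir flips to −; running = −335.5869

-335.5869 rpm (opposite to input, |ω| = 335.5869 rpm)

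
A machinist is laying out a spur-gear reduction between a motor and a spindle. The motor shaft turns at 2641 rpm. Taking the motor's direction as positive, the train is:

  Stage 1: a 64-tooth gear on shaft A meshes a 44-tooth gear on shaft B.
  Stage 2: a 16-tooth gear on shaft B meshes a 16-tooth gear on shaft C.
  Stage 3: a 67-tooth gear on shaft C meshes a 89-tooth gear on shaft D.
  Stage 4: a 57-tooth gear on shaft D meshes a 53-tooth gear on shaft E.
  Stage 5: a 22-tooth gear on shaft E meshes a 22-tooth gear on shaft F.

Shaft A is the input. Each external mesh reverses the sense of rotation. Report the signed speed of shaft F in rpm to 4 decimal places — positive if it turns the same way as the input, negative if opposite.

-3110.1367 rpm (opposite to input, |ω| = 3110.1367 rpm)

Stage 1 [64T→44T]: ω = 2641.0000×64/44 = 3841.4545 rpm, dir flips to −; running = −3841.4545
Stage 2 [16T→16T]: ω = 3841.4545×16/16 = 3841.4545 rpm, dir flips to +; running = +3841.4545
Stage 3 [67T→89T]: ω = 3841.4545×67/89 = 2891.8815 rpm, dir flips to −; running = −2891.8815
Stage 4 [57T→53T]: ω = 2891.8815×57/53 = 3110.1367 rpm, dir flips to +; running = +3110.1367
Stage 5 [22T→22T]: ω = 3110.1367×22/22 = 3110.1367 rpm, dir flips to −; running = −3110.1367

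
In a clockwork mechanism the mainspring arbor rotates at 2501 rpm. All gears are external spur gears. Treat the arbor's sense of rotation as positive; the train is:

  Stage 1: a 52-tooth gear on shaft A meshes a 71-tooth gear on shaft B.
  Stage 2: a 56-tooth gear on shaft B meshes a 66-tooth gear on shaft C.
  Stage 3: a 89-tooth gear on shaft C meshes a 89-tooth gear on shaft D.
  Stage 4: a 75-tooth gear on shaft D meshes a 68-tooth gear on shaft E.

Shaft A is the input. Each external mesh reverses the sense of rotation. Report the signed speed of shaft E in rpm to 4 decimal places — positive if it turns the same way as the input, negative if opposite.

+1714.1749 rpm (same as input, |ω| = 1714.1749 rpm)

Stage 1 [52T→71T]: ω = 2501.0000×52/71 = 1831.7183 rpm, dir flips to −; running = −1831.7183
Stage 2 [56T→66T]: ω = 1831.7183×56/66 = 1554.1852 rpm, dir flips to +; running = +1554.1852
Stage 3 [89T→89T]: ω = 1554.1852×89/89 = 1554.1852 rpm, dir flips to −; running = −1554.1852
Stage 4 [75T→68T]: ω = 1554.1852×75/68 = 1714.1749 rpm, dir flips to +; running = +1714.1749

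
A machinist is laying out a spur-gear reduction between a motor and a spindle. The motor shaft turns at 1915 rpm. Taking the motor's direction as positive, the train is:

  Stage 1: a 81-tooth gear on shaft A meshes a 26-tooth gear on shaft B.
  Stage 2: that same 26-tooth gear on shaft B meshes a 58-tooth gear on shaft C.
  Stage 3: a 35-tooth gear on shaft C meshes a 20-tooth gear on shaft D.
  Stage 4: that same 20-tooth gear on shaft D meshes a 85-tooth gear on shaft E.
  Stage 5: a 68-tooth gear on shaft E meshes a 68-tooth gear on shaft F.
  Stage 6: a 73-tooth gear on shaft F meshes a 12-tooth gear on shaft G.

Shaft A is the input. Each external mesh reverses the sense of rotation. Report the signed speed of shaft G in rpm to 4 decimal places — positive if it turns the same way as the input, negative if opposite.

Stage 1 [81T→26T]: ω = 1915.0000×81/26 = 5965.9615 rpm, dir flips to −; running = −5965.9615
Stage 2 [26T→58T]: ω = 5965.9615×26/58 = 2674.3966 rpm, dir flips to +; running = +2674.3966
Stage 3 [35T→20T]: ω = 2674.3966×35/20 = 4680.1940 rpm, dir flips to −; running = −4680.1940
Stage 4 [20T→85T]: ω = 4680.1940×20/85 = 1101.2221 rpm, dir flips to +; running = +1101.2221
Stage 5 [68T→68T]: ω = 1101.2221×68/68 = 1101.2221 rpm, dir flips to −; running = −1101.2221
Stage 6 [73T→12T]: ω = 1101.2221×73/12 = 6699.1012 rpm, dir flips to +; running = +6699.1012

+6699.1012 rpm (same as input, |ω| = 6699.1012 rpm)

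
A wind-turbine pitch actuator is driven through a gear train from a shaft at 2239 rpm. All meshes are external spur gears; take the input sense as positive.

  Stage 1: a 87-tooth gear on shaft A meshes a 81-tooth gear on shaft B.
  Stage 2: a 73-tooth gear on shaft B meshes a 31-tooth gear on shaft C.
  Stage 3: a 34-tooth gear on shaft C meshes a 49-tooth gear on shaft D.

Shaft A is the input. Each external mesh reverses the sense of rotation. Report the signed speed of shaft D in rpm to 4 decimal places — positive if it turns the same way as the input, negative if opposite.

-3929.4551 rpm (opposite to input, |ω| = 3929.4551 rpm)

Stage 1 [87T→81T]: ω = 2239.0000×87/81 = 2404.8519 rpm, dir flips to −; running = −2404.8519
Stage 2 [73T→31T]: ω = 2404.8519×73/31 = 5663.0382 rpm, dir flips to +; running = +5663.0382
Stage 3 [34T→49T]: ω = 5663.0382×34/49 = 3929.4551 rpm, dir flips to −; running = −3929.4551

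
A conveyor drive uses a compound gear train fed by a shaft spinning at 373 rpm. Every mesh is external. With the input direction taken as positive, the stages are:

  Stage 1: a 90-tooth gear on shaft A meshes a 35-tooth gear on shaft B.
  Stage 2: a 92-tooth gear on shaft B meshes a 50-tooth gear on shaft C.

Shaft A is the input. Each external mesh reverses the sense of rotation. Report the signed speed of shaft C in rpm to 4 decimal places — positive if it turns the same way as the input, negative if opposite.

+1764.8229 rpm (same as input, |ω| = 1764.8229 rpm)

Stage 1 [90T→35T]: ω = 373.0000×90/35 = 959.1429 rpm, dir flips to −; running = −959.1429
Stage 2 [92T→50T]: ω = 959.1429×92/50 = 1764.8229 rpm, dir flips to +; running = +1764.8229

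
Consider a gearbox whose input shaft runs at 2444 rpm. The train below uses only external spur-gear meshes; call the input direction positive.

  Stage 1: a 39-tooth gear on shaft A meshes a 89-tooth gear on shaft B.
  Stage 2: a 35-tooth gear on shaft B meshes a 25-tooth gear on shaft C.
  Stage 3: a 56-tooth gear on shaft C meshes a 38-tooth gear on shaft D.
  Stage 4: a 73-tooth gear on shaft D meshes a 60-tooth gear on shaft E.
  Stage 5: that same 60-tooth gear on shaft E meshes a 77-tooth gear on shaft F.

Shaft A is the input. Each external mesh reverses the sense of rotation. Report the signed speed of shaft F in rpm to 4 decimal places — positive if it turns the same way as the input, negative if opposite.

Stage 1 [39T→89T]: ω = 2444.0000×39/89 = 1070.9663 rpm, dir flips to −; running = −1070.9663
Stage 2 [35T→25T]: ω = 1070.9663×35/25 = 1499.3528 rpm, dir flips to +; running = +1499.3528
Stage 3 [56T→38T]: ω = 1499.3528×56/38 = 2209.5726 rpm, dir flips to −; running = −2209.5726
Stage 4 [73T→60T]: ω = 2209.5726×73/60 = 2688.3133 rpm, dir flips to +; running = +2688.3133
Stage 5 [60T→77T]: ω = 2688.3133×60/77 = 2094.7896 rpm, dir flips to −; running = −2094.7896

-2094.7896 rpm (opposite to input, |ω| = 2094.7896 rpm)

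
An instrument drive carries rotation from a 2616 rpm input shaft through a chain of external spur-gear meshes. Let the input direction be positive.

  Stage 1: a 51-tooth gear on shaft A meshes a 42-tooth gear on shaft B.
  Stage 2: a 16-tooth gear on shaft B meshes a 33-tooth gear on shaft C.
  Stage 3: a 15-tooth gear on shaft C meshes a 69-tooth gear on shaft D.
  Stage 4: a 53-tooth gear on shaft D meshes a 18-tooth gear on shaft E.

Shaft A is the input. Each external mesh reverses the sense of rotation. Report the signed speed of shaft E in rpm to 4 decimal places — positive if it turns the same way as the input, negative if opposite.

Stage 1 [51T→42T]: ω = 2616.0000×51/42 = 3176.5714 rpm, dir flips to −; running = −3176.5714
Stage 2 [16T→33T]: ω = 3176.5714×16/33 = 1540.1558 rpm, dir flips to +; running = +1540.1558
Stage 3 [15T→69T]: ω = 1540.1558×15/69 = 334.8165 rpm, dir flips to −; running = −334.8165
Stage 4 [53T→18T]: ω = 334.8165×53/18 = 985.8485 rpm, dir flips to +; running = +985.8485

+985.8485 rpm (same as input, |ω| = 985.8485 rpm)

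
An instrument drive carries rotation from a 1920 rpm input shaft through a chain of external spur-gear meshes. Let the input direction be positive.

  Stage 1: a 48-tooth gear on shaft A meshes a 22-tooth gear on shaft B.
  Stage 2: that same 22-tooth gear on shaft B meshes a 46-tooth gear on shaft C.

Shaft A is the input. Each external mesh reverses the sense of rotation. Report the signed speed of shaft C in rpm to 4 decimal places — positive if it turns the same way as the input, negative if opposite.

Stage 1 [48T→22T]: ω = 1920.0000×48/22 = 4189.0909 rpm, dir flips to −; running = −4189.0909
Stage 2 [22T→46T]: ω = 4189.0909×22/46 = 2003.4783 rpm, dir flips to +; running = +2003.4783

+2003.4783 rpm (same as input, |ω| = 2003.4783 rpm)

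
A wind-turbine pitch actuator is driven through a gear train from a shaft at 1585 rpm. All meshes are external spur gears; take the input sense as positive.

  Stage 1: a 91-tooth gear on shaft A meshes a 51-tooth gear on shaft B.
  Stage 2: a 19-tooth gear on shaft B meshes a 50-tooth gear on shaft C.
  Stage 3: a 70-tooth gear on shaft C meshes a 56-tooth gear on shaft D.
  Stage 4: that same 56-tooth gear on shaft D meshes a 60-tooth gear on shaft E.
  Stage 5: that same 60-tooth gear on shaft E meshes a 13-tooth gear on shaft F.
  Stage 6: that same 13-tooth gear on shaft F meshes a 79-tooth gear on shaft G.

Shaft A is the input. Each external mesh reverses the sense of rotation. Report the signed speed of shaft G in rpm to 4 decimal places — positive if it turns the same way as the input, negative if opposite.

Stage 1 [91T→51T]: ω = 1585.0000×91/51 = 2828.1373 rpm, dir flips to −; running = −2828.1373
Stage 2 [19T→50T]: ω = 2828.1373×19/50 = 1074.6922 rpm, dir flips to +; running = +1074.6922
Stage 3 [70T→56T]: ω = 1074.6922×70/56 = 1343.3652 rpm, dir flips to −; running = −1343.3652
Stage 4 [56T→60T]: ω = 1343.3652×56/60 = 1253.8075 rpm, dir flips to +; running = +1253.8075
Stage 5 [60T→13T]: ω = 1253.8075×60/13 = 5786.8039 rpm, dir flips to −; running = −5786.8039
Stage 6 [13T→79T]: ω = 5786.8039×13/79 = 952.2589 rpm, dir flips to +; running = +952.2589

+952.2589 rpm (same as input, |ω| = 952.2589 rpm)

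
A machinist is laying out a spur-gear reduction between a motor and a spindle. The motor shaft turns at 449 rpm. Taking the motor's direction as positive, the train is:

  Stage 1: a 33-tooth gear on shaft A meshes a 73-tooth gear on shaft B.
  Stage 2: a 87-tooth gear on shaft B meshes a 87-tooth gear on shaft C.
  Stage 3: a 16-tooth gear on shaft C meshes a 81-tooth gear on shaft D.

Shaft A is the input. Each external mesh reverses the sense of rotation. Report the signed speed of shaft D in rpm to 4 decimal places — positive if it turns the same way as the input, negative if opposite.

Stage 1 [33T→73T]: ω = 449.0000×33/73 = 202.9726 rpm, dir flips to −; running = −202.9726
Stage 2 [87T→87T]: ω = 202.9726×87/87 = 202.9726 rpm, dir flips to +; running = +202.9726
Stage 3 [16T→81T]: ω = 202.9726×16/81 = 40.0934 rpm, dir flips to −; running = −40.0934

-40.0934 rpm (opposite to input, |ω| = 40.0934 rpm)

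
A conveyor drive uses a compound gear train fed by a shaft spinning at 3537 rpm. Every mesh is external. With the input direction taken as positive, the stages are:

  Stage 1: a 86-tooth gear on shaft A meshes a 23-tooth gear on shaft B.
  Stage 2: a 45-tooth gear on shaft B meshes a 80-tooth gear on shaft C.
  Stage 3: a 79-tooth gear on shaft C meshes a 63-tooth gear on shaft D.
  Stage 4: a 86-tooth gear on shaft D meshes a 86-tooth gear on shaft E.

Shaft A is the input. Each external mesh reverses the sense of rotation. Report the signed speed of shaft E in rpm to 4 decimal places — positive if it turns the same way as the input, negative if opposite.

+9328.5629 rpm (same as input, |ω| = 9328.5629 rpm)

Stage 1 [86T→23T]: ω = 3537.0000×86/23 = 13225.3043 rpm, dir flips to −; running = −13225.3043
Stage 2 [45T→80T]: ω = 13225.3043×45/80 = 7439.2337 rpm, dir flips to +; running = +7439.2337
Stage 3 [79T→63T]: ω = 7439.2337×79/63 = 9328.5629 rpm, dir flips to −; running = −9328.5629
Stage 4 [86T→86T]: ω = 9328.5629×86/86 = 9328.5629 rpm, dir flips to +; running = +9328.5629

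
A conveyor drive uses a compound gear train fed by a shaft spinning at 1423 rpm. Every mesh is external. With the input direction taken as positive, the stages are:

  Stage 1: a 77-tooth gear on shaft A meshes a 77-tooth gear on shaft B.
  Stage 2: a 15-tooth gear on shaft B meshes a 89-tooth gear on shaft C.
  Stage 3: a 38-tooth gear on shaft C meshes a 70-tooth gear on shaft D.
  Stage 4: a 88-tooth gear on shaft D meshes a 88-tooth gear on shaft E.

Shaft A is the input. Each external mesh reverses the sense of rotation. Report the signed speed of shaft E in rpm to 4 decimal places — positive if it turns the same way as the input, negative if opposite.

Stage 1 [77T→77T]: ω = 1423.0000×77/77 = 1423.0000 rpm, dir flips to −; running = −1423.0000
Stage 2 [15T→89T]: ω = 1423.0000×15/89 = 239.8315 rpm, dir flips to +; running = +239.8315
Stage 3 [38T→70T]: ω = 239.8315×38/70 = 130.1942 rpm, dir flips to −; running = −130.1942
Stage 4 [88T→88T]: ω = 130.1942×88/88 = 130.1942 rpm, dir flips to +; running = +130.1942

+130.1942 rpm (same as input, |ω| = 130.1942 rpm)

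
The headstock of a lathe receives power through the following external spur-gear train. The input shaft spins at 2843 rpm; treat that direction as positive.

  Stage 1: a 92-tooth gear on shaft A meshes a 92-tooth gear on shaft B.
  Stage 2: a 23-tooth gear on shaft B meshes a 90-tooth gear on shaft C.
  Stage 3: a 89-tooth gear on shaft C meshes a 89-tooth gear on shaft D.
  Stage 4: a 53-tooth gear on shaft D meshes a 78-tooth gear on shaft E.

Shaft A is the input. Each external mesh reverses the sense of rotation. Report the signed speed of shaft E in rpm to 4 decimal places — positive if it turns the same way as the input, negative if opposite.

+493.6776 rpm (same as input, |ω| = 493.6776 rpm)

Stage 1 [92T→92T]: ω = 2843.0000×92/92 = 2843.0000 rpm, dir flips to −; running = −2843.0000
Stage 2 [23T→90T]: ω = 2843.0000×23/90 = 726.5444 rpm, dir flips to +; running = +726.5444
Stage 3 [89T→89T]: ω = 726.5444×89/89 = 726.5444 rpm, dir flips to −; running = −726.5444
Stage 4 [53T→78T]: ω = 726.5444×53/78 = 493.6776 rpm, dir flips to +; running = +493.6776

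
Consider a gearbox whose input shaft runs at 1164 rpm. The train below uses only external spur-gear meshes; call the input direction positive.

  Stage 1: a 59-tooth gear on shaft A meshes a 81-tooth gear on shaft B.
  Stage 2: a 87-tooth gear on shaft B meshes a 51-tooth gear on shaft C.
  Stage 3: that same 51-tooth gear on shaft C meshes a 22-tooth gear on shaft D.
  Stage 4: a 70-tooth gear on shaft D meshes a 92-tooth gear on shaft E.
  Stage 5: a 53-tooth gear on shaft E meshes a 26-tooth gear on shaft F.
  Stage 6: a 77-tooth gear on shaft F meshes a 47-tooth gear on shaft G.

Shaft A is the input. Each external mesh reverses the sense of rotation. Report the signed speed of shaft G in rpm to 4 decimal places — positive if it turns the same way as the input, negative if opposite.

+8519.6577 rpm (same as input, |ω| = 8519.6577 rpm)

Stage 1 [59T→81T]: ω = 1164.0000×59/81 = 847.8519 rpm, dir flips to −; running = −847.8519
Stage 2 [87T→51T]: ω = 847.8519×87/51 = 1446.3355 rpm, dir flips to +; running = +1446.3355
Stage 3 [51T→22T]: ω = 1446.3355×51/22 = 3352.8687 rpm, dir flips to −; running = −3352.8687
Stage 4 [70T→92T]: ω = 3352.8687×70/92 = 2551.0957 rpm, dir flips to +; running = +2551.0957
Stage 5 [53T→26T]: ω = 2551.0957×53/26 = 5200.3105 rpm, dir flips to −; running = −5200.3105
Stage 6 [77T→47T]: ω = 5200.3105×77/47 = 8519.6577 rpm, dir flips to +; running = +8519.6577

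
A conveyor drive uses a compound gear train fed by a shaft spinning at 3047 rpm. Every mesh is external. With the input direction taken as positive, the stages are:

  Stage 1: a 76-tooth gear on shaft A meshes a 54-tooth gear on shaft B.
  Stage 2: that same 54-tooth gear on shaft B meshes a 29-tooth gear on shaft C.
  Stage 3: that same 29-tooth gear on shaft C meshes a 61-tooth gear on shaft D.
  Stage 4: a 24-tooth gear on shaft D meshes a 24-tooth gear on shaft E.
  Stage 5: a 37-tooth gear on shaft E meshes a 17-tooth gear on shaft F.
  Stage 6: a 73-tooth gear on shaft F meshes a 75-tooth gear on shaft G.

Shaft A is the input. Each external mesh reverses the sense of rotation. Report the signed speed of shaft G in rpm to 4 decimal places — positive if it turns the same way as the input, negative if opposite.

Stage 1 [76T→54T]: ω = 3047.0000×76/54 = 4288.3704 rpm, dir flips to −; running = −4288.3704
Stage 2 [54T→29T]: ω = 4288.3704×54/29 = 7985.2414 rpm, dir flips to +; running = +7985.2414
Stage 3 [29T→61T]: ω = 7985.2414×29/61 = 3796.2623 rpm, dir flips to −; running = −3796.2623
Stage 4 [24T→24T]: ω = 3796.2623×24/24 = 3796.2623 rpm, dir flips to +; running = +3796.2623
Stage 5 [37T→17T]: ω = 3796.2623×37/17 = 8262.4532 rpm, dir flips to −; running = −8262.4532
Stage 6 [73T→75T]: ω = 8262.4532×73/75 = 8042.1211 rpm, dir flips to +; running = +8042.1211

+8042.1211 rpm (same as input, |ω| = 8042.1211 rpm)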